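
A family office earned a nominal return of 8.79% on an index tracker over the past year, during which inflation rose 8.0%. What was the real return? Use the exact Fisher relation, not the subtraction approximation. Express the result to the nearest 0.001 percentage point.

Real return via the Fisher equation: (1 + 8.79%)/(1 + 8.0%) − 1 = 1.0879/1.080 − 1 ≈ 0.00731.

0.731%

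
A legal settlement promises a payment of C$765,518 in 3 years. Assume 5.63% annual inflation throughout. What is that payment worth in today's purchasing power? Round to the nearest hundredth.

C$649,521.55

Price-level factor over 3 years: (1 + 5.63%)^3 ≈ 1.1785875235.
Purchasing power today: C$765,518 divided by that factor.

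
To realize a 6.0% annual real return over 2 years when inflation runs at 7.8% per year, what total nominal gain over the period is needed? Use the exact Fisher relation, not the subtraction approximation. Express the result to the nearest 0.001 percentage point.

30.572%

Required annual nominal rate: (1+6.0%)(1+7.8%) − 1 = 14.268%.
Cumulative over 2 years: (1 + 0.14268)^2 − 1 ≈ 0.30572.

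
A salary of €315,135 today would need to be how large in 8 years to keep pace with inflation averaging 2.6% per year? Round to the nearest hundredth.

Cumulative price-level factor: (1+2.6%)^8 ≈ 1.2279449184.
The nominal amount required is €315,135 scaled up by that factor.

€386,968.42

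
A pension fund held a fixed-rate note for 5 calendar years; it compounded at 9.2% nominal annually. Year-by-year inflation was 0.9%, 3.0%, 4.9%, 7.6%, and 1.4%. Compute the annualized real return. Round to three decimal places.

Cumulative inflation factor: 1.009 × 1.030 × 1.049 × 1.076 × 1.014 ≈ 1.18947.
Nominal growth factor: 1.55279. Real growth factor = 1.55279 / 1.18947 ≈ 1.30545.
Annualized: 1.30545^(1/5) − 1 ≈ 0.05476.

5.476%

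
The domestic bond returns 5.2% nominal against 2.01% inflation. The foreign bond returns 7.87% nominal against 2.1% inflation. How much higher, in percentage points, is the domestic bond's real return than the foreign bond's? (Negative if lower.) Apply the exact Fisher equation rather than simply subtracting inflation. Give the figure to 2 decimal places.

-2.52

The domestic bond real return: 1.052/1.0201 − 1 = 3.127%.
The foreign bond real return: 1.0787/1.021 − 1 = 5.651%.
Difference: 3.127 − 5.651 = -2.524 pp.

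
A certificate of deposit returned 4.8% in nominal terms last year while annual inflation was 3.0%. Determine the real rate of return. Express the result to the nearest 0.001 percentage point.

Real return via the Fisher equation: (1 + 4.8%)/(1 + 3.0%) − 1 = 1.048/1.030 − 1 ≈ 0.01748.

1.748%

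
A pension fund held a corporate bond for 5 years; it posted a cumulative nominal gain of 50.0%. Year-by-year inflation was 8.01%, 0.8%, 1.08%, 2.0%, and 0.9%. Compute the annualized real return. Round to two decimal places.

5.78%

Cumulative inflation factor: 1.0801 × 1.008 × 1.0108 × 1.020 × 1.009 ≈ 1.13261.
Nominal growth factor: 1.50000. Real growth factor = 1.50000 / 1.13261 ≈ 1.32437.
Annualized: 1.32437^(1/5) − 1 ≈ 0.05780.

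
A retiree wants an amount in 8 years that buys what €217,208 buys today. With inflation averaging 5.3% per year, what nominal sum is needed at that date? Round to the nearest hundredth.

Cumulative price-level factor: (1+5.3%)^8 ≈ 1.5115654947.
Multiplying €217,208 by the price-level factor gives the future nominal sum.

€328,324.12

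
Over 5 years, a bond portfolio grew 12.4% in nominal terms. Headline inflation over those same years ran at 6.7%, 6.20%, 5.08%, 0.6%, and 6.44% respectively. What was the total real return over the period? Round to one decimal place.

-11.8%

Cumulative inflation factor: 1.067 × 1.0620 × 1.0508 × 1.006 × 1.0644 ≈ 1.27500.
Nominal growth factor: 1.12400. Real growth factor = 1.12400 / 1.27500 ≈ 0.88157.
Total real return ≈ -11.8435%.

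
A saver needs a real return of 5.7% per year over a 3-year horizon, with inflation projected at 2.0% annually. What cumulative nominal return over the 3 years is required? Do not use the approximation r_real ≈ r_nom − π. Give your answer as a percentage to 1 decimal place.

25.3%

Required annual nominal rate: (1+5.7%)(1+2.0%) − 1 = 7.814%.
Cumulative over 3 years: (1 + 0.07814)^3 − 1 ≈ 0.25321.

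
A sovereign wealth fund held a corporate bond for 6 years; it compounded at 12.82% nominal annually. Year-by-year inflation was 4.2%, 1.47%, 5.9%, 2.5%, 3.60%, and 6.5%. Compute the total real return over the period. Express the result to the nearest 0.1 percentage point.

62.8%

Cumulative inflation factor: 1.042 × 1.0147 × 1.059 × 1.025 × 1.0360 × 1.065 ≈ 1.26629.
Nominal growth factor: 2.06213. Real growth factor = 2.06213 / 1.26629 ≈ 1.62848.
Total real return ≈ 62.8478%.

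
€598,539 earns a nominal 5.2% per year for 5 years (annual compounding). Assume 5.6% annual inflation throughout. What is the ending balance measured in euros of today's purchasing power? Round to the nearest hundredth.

€587,288.59

Nominal value at maturity: €598,539 × (1 + 5.2%)^5 ≈ €771,207.34.
Price-level factor over 5 years: (1 + 5.6%)^5 ≈ 1.3131658832.
The maturity value deflated by that factor is the answer in today's purchasing power.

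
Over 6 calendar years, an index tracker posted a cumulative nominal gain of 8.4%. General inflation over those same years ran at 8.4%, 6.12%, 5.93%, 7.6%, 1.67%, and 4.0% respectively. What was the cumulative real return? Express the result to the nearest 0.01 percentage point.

-21.81%

Cumulative inflation factor: 1.084 × 1.0612 × 1.0593 × 1.076 × 1.0167 × 1.040 ≈ 1.38639.
Nominal growth factor: 1.08400. Real growth factor = 1.08400 / 1.38639 ≈ 0.78189.
Total real return ≈ -21.8111%.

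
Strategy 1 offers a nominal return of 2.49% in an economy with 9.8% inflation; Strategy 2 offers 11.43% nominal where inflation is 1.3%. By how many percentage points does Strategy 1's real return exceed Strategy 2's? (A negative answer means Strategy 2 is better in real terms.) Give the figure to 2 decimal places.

Strategy 1 real return: 1.0249/1.098 − 1 = -6.658%.
Strategy 2 real return: 1.1143/1.013 − 1 = 10.000%.
Difference: -6.658 − 10.000 = -16.658 pp.

-16.66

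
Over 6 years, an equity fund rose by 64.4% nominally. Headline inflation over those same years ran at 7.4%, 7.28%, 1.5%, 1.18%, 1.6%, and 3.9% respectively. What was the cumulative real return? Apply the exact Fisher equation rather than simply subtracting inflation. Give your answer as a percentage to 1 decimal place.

31.6%

Cumulative inflation factor: 1.074 × 1.0728 × 1.015 × 1.0118 × 1.016 × 1.039 ≈ 1.24909.
Nominal growth factor: 1.64400. Real growth factor = 1.64400 / 1.24909 ≈ 1.31616.
Total real return ≈ 31.6160%.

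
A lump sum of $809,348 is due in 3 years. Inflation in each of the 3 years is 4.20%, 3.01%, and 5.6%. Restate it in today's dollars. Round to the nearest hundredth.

Price-level factor over 3 years: 1.0420 × 1.0301 × 1.056 = 1.1334725952.
Purchasing power today: $809,348 divided by that factor.

$714,042.85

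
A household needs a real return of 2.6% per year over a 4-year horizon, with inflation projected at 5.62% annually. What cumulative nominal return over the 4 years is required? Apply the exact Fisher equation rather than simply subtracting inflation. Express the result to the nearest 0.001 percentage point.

37.903%

Required annual nominal rate: (1+2.6%)(1+5.62%) − 1 = 8.36612%.
Cumulative over 4 years: (1 + 0.0836612)^4 − 1 ≈ 0.37903.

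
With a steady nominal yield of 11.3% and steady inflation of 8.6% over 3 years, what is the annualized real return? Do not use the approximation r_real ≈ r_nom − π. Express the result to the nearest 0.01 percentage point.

With constant rates the annual real return is the same each year: (1+11.3%)/(1+8.6%) − 1 = 0.02486.

2.49%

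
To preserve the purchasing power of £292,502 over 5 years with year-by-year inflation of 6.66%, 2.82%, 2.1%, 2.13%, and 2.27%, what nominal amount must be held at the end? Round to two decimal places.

Cumulative price-level factor: 1.0666 × 1.0282 × 1.021 × 1.0213 × 1.0227 ≈ 1.1695169186.
The nominal amount required is £292,502 scaled up by that factor.

£342,086.04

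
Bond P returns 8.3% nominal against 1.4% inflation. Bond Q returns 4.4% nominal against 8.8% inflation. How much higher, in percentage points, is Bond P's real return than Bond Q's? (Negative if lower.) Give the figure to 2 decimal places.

10.85

Bond P real return: 1.083/1.014 − 1 = 6.805%.
Bond Q real return: 1.044/1.088 − 1 = -4.044%.
Difference: 6.805 − (-4.044) = 10.849 pp.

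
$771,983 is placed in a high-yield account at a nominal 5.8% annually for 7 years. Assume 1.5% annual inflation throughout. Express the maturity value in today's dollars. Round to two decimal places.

$1,032,155.46

Nominal value at maturity: $771,983 × (1 + 5.8%)^7 ≈ $1,145,532.49.
Price-level factor over 7 years: (1 + 1.5%)^7 ≈ 1.1098449129.
Dividing the nominal maturity value by the price-level factor gives the value in today's money.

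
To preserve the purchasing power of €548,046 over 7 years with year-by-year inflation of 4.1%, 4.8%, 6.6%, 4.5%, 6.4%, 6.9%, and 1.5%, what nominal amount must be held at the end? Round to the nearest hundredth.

Cumulative price-level factor: 1.041 × 1.048 × 1.066 × 1.045 × 1.064 × 1.069 × 1.015 ≈ 1.4030426814.
Multiplying €548,046 by the price-level factor gives the future nominal sum.

€768,931.93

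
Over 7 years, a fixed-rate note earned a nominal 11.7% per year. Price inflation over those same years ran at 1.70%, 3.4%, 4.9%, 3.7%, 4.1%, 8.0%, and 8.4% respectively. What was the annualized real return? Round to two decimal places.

Cumulative inflation factor: 1.0170 × 1.034 × 1.049 × 1.037 × 1.041 × 1.080 × 1.084 ≈ 1.39412.
Nominal growth factor: 2.16956. Real growth factor = 2.16956 / 1.39412 ≈ 1.55623.
Annualized: 1.55623^(1/7) − 1 ≈ 0.06522.

6.52%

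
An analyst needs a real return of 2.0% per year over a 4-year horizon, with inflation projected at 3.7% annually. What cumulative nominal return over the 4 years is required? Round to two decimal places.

Required annual nominal rate: (1+2.0%)(1+3.7%) − 1 = 5.774%.
Cumulative over 4 years: (1 + 0.05774)^4 − 1 ≈ 0.25174.

25.17%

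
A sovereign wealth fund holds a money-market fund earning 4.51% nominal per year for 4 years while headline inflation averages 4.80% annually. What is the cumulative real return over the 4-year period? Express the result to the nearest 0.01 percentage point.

-1.10%

The annual real rate is (1+4.51%)/(1+4.80%) − 1 = -0.2767%.
Compounded over 4 years: (1 + -0.002767)^4 − 1 ≈ -0.01102.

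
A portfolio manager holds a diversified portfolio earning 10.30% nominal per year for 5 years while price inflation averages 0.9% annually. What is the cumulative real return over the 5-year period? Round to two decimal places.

The annual real rate is (1+10.30%)/(1+0.9%) − 1 = 9.3162%.
Compounded over 5 years: (1 + 0.093162)^5 − 1 ≈ 0.56107.

56.11%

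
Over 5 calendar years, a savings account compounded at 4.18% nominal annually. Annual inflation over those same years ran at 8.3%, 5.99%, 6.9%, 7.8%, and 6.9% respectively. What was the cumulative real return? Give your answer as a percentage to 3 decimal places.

-13.213%

Cumulative inflation factor: 1.083 × 1.0599 × 1.069 × 1.078 × 1.069 ≈ 1.41406.
Nominal growth factor: 1.22722. Real growth factor = 1.22722 / 1.41406 ≈ 0.86787.
Total real return ≈ -13.2131%.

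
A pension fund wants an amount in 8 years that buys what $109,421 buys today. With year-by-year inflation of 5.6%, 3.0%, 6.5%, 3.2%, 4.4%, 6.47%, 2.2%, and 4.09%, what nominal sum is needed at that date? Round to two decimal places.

Cumulative price-level factor: 1.056 × 1.030 × 1.065 × 1.032 × 1.044 × 1.0647 × 1.022 × 1.0409 ≈ 1.4135725564.
Multiplying $109,421 by the price-level factor gives the future nominal sum.

$154,674.52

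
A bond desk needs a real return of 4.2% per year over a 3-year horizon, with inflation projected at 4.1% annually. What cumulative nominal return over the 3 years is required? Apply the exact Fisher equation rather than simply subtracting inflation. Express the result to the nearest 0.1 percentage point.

27.6%

Required annual nominal rate: (1+4.2%)(1+4.1%) − 1 = 8.4722%.
Cumulative over 3 years: (1 + 0.084722)^3 − 1 ≈ 0.27631.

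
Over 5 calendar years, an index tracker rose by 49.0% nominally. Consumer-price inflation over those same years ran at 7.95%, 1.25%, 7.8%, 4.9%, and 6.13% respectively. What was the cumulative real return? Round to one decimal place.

Cumulative inflation factor: 1.0795 × 1.0125 × 1.078 × 1.049 × 1.0613 ≈ 1.31175.
Nominal growth factor: 1.49000. Real growth factor = 1.49000 / 1.31175 ≈ 1.13589.
Total real return ≈ 13.5890%.

13.6%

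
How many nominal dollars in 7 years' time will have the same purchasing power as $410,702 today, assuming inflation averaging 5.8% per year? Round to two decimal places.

Cumulative price-level factor: (1+5.8%)^7 ≈ 1.4838830495.
The nominal amount required is $410,702 scaled up by that factor.

$609,433.74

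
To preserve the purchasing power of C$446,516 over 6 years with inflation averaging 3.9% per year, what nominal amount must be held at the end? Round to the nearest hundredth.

C$561,733.48

Cumulative price-level factor: (1+3.9%)^6 ≈ 1.2580366265.
The nominal amount required is C$446,516 scaled up by that factor.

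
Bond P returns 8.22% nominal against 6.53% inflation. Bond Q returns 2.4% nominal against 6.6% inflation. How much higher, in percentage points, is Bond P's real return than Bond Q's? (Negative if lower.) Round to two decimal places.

Bond P real return: 1.0822/1.0653 − 1 = 1.586%.
Bond Q real return: 1.024/1.066 − 1 = -3.940%.
Difference: 1.586 − (-3.940) = 5.526 pp.

5.53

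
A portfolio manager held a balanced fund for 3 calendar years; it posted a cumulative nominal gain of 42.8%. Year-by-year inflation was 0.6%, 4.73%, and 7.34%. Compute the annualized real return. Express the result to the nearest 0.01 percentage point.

Cumulative inflation factor: 1.006 × 1.0473 × 1.0734 ≈ 1.13092.
Nominal growth factor: 1.42800. Real growth factor = 1.42800 / 1.13092 ≈ 1.26269.
Annualized: 1.26269^(1/3) − 1 ≈ 0.08085.

8.09%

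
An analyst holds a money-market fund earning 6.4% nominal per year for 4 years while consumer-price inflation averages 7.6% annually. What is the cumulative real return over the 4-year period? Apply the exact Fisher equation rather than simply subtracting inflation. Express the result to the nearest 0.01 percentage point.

-4.39%

The annual real rate is (1+6.4%)/(1+7.6%) − 1 = -1.1152%.
Compounded over 4 years: (1 + -0.011152)^4 − 1 ≈ -0.04387.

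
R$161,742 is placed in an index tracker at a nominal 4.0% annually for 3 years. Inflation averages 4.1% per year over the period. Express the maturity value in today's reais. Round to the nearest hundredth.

R$161,276.33

Nominal value at maturity: R$161,742 × (1 + 4.0%)^3 ≈ R$181,937.75.
Price-level factor over 3 years: (1 + 4.1%)^3 = 1.128111921.
Dividing the nominal maturity value by the price-level factor gives the value in today's money.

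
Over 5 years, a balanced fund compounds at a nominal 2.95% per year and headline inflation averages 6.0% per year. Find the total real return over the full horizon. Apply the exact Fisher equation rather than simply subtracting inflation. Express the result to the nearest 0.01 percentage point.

-13.58%

The annual real rate is (1+2.95%)/(1+6.0%) − 1 = -2.8774%.
Compounded over 5 years: (1 + -0.028774)^5 − 1 ≈ -0.13582.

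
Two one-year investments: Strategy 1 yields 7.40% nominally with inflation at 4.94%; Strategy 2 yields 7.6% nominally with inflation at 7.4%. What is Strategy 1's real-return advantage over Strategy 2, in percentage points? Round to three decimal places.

Strategy 1 real return: 1.0740/1.0494 − 1 = 2.3442%.
Strategy 2 real return: 1.076/1.074 − 1 = 0.1862%.
Difference: 2.3442 − 0.1862 = 2.1580 pp.

2.158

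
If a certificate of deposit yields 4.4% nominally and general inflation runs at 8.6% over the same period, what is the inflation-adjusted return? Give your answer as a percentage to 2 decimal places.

-3.87%

Real return via the Fisher equation: (1 + 4.4%)/(1 + 8.6%) − 1 = 1.044/1.086 − 1 ≈ -0.03867.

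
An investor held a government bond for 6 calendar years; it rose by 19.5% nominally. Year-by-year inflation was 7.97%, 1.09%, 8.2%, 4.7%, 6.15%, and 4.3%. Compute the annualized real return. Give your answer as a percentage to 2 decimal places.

-2.24%

Cumulative inflation factor: 1.0797 × 1.0109 × 1.082 × 1.047 × 1.0615 × 1.043 ≈ 1.36896.
Nominal growth factor: 1.19500. Real growth factor = 1.19500 / 1.36896 ≈ 0.87293.
Annualized: 0.87293^(1/6) − 1 ≈ -0.02240.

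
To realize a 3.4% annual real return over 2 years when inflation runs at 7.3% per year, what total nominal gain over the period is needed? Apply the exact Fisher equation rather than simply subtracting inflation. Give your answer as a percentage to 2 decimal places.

Required annual nominal rate: (1+3.4%)(1+7.3%) − 1 = 10.9482%.
Cumulative over 2 years: (1 + 0.109482)^2 − 1 ≈ 0.23095.

23.10%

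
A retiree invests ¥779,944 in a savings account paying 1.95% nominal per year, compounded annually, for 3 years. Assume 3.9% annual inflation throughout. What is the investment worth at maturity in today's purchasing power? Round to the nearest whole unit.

¥736,849

Nominal value at maturity: ¥779,944 × (1 + 1.95%)^3 ≈ ¥826,466.
Price-level factor over 3 years: (1 + 3.9%)^3 = 1.121622319.
Dividing the nominal maturity value by the price-level factor gives the value in today's money.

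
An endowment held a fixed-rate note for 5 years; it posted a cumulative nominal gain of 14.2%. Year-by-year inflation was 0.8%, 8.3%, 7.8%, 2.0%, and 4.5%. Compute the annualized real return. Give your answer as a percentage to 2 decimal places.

Cumulative inflation factor: 1.008 × 1.083 × 1.078 × 1.020 × 1.045 ≈ 1.25437.
Nominal growth factor: 1.14200. Real growth factor = 1.14200 / 1.25437 ≈ 0.91042.
Annualized: 0.91042^(1/5) − 1 ≈ -0.01859.

-1.86%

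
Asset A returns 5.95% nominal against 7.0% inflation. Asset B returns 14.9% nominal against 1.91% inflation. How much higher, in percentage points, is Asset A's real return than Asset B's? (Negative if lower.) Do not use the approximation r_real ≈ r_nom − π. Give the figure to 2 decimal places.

-13.73

Asset A real return: 1.0595/1.070 − 1 = -0.981%.
Asset B real return: 1.149/1.0191 − 1 = 12.747%.
Difference: -0.981 − 12.747 = -13.728 pp.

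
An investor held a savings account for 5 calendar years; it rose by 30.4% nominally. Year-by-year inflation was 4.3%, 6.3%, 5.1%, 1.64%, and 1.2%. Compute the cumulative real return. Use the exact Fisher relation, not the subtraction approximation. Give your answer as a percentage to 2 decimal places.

8.80%

Cumulative inflation factor: 1.043 × 1.063 × 1.051 × 1.0164 × 1.012 ≈ 1.19858.
Nominal growth factor: 1.30400. Real growth factor = 1.30400 / 1.19858 ≈ 1.08796.
Total real return ≈ 8.7958%.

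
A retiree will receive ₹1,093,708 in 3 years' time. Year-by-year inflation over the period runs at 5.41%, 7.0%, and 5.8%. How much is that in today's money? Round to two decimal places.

Price-level factor over 3 years: 1.0541 × 1.070 × 1.058 = 1.193304446.
Purchasing power today: ₹1,093,708 divided by that factor.

₹916,537.27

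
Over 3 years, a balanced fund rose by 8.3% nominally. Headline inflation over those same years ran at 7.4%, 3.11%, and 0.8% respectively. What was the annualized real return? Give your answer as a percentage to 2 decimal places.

-1.00%

Cumulative inflation factor: 1.074 × 1.0311 × 1.008 ≈ 1.11626.
Nominal growth factor: 1.08300. Real growth factor = 1.08300 / 1.11626 ≈ 0.97020.
Annualized: 0.97020^(1/3) − 1 ≈ -0.01003.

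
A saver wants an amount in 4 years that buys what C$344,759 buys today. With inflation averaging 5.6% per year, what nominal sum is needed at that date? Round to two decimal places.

C$428,717.57

Cumulative price-level factor: (1+5.6%)^4 ≈ 1.2435282985.
The nominal amount required is C$344,759 scaled up by that factor.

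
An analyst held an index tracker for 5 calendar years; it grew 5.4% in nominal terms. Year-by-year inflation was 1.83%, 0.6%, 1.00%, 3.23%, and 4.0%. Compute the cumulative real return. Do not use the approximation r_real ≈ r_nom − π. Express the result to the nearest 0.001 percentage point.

Cumulative inflation factor: 1.0183 × 1.006 × 1.0100 × 1.0323 × 1.040 ≈ 1.11080.
Nominal growth factor: 1.05400. Real growth factor = 1.05400 / 1.11080 ≈ 0.94887.
Total real return ≈ -5.1131%.

-5.113%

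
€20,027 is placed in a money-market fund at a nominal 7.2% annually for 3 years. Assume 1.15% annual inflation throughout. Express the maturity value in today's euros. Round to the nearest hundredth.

Nominal value at maturity: €20,027 × (1 + 7.2%)^3 ≈ €24,671.77.
Price-level factor over 3 years: (1 + 1.15%)^3 ≈ 1.0348982709.
Dividing the nominal maturity value by the price-level factor gives the value in today's money.

€23,839.80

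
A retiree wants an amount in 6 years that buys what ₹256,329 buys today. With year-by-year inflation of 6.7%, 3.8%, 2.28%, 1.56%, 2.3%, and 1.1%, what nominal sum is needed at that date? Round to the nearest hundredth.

₹304,999.91

Cumulative price-level factor: 1.067 × 1.038 × 1.0228 × 1.0156 × 1.023 × 1.011 ≈ 1.1898767369.
Multiplying ₹256,329 by the price-level factor gives the future nominal sum.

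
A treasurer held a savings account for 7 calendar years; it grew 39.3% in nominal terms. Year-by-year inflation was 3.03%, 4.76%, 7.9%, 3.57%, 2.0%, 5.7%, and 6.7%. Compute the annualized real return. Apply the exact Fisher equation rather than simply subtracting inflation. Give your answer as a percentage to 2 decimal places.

Cumulative inflation factor: 1.0303 × 1.0476 × 1.079 × 1.0357 × 1.020 × 1.057 × 1.067 ≈ 1.38757.
Nominal growth factor: 1.39300. Real growth factor = 1.39300 / 1.38757 ≈ 1.00391.
Annualized: 1.00391^(1/7) − 1 ≈ 0.00056.

0.06%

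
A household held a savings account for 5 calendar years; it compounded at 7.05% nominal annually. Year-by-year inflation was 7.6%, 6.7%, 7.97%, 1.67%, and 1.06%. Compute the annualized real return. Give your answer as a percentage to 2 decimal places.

1.99%

Cumulative inflation factor: 1.076 × 1.067 × 1.0797 × 1.0167 × 1.0106 ≈ 1.27366.
Nominal growth factor: 1.40583. Real growth factor = 1.40583 / 1.27366 ≈ 1.10378.
Annualized: 1.10378^(1/5) − 1 ≈ 0.01994.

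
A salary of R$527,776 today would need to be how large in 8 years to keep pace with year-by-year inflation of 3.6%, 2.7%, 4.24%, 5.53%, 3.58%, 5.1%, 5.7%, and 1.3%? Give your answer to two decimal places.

R$720,034.38

Cumulative price-level factor: 1.036 × 1.027 × 1.0424 × 1.0553 × 1.0358 × 1.051 × 1.057 × 1.013 ≈ 1.3642802598.
The nominal amount required is R$527,776 scaled up by that factor.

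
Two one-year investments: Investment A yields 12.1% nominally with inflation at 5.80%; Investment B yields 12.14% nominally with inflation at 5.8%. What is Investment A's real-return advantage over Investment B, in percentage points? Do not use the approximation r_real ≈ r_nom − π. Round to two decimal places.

-0.04

Investment A real return: 1.121/1.0580 − 1 = 5.955%.
Investment B real return: 1.1214/1.058 − 1 = 5.992%.
Difference: 5.955 − 5.992 = -0.037 pp.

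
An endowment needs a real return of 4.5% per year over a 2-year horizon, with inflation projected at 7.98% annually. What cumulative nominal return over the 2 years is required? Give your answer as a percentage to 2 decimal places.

27.33%

Required annual nominal rate: (1+4.5%)(1+7.98%) − 1 = 12.8391%.
Cumulative over 2 years: (1 + 0.128391)^2 − 1 ≈ 0.27327.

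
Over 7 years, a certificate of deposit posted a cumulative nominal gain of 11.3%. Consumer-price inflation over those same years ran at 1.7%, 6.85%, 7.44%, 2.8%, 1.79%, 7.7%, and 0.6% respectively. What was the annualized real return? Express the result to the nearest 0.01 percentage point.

Cumulative inflation factor: 1.017 × 1.0685 × 1.0744 × 1.028 × 1.0179 × 1.077 × 1.006 ≈ 1.32365.
Nominal growth factor: 1.11300. Real growth factor = 1.11300 / 1.32365 ≈ 0.84086.
Annualized: 0.84086^(1/7) − 1 ≈ -0.02446.

-2.45%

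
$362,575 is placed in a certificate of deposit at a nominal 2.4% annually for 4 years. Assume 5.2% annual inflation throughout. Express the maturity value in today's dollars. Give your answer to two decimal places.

Nominal value at maturity: $362,575 × (1 + 2.4%)^4 ≈ $398,655.43.
Price-level factor over 4 years: (1 + 5.2%)^4 ≈ 1.2247937436.
Dividing the nominal maturity value by the price-level factor gives the value in today's money.

$325,487.81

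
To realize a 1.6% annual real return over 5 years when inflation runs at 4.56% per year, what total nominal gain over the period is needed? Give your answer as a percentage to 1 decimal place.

Required annual nominal rate: (1+1.6%)(1+4.56%) − 1 = 6.23296%.
Cumulative over 5 years: (1 + 0.0623296)^5 − 1 ≈ 0.35300.

35.3%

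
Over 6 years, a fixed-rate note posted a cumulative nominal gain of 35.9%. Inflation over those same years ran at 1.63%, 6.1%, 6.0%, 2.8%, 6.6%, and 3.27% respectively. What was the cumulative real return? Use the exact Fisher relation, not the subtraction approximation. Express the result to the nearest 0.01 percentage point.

Cumulative inflation factor: 1.0163 × 1.061 × 1.060 × 1.028 × 1.066 × 1.0327 ≈ 1.29350.
Nominal growth factor: 1.35900. Real growth factor = 1.35900 / 1.29350 ≈ 1.05063.
Total real return ≈ 5.0635%.

5.06%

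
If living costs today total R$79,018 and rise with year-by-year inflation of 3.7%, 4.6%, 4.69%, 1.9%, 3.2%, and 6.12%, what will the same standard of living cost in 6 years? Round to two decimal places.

Cumulative price-level factor: 1.037 × 1.046 × 1.0469 × 1.019 × 1.032 × 1.0612 ≈ 1.2672630242.
The nominal amount required is R$79,018 scaled up by that factor.

R$100,136.59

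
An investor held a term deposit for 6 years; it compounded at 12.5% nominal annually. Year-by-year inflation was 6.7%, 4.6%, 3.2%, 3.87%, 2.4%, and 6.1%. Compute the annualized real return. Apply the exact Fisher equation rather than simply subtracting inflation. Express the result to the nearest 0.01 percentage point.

7.69%

Cumulative inflation factor: 1.067 × 1.046 × 1.032 × 1.0387 × 1.024 × 1.061 ≈ 1.29981.
Nominal growth factor: 2.02729. Real growth factor = 2.02729 / 1.29981 ≈ 1.55967.
Annualized: 1.55967^(1/6) − 1 ≈ 0.07689.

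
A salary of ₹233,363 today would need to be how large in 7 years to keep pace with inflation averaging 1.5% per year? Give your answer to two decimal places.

Cumulative price-level factor: (1+1.5%)^7 ≈ 1.1098449129.
The nominal amount required is ₹233,363 scaled up by that factor.

₹258,996.74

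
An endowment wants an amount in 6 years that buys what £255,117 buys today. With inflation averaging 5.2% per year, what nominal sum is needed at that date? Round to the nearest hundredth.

Cumulative price-level factor: (1+5.2%)^6 ≈ 1.3554841352.
Multiplying £255,117 by the price-level factor gives the future nominal sum.

£345,807.05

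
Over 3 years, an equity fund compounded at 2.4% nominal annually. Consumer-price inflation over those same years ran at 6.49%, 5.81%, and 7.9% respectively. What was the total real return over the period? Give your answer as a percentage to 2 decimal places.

Cumulative inflation factor: 1.0649 × 1.0581 × 1.079 ≈ 1.21579.
Nominal growth factor: 1.07374. Real growth factor = 1.07374 / 1.21579 ≈ 0.88317.
Total real return ≈ -11.6833%.

-11.68%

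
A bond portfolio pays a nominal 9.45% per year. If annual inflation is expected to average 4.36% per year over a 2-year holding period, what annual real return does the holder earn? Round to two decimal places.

4.88%

With constant rates the annual real return is the same each year: (1+9.45%)/(1+4.36%) − 1 = 0.04877.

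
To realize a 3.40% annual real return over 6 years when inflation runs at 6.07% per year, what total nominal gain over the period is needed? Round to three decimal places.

Required annual nominal rate: (1+3.40%)(1+6.07%) − 1 = 9.67638%.
Cumulative over 6 years: (1 + 0.0967638)^6 − 1 ≈ 0.74052.

74.052%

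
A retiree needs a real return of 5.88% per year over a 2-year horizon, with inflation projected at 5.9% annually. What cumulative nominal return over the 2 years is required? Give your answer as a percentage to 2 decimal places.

25.72%

Required annual nominal rate: (1+5.88%)(1+5.9%) − 1 = 12.12692%.
Cumulative over 2 years: (1 + 0.1212692)^2 − 1 ≈ 0.25724.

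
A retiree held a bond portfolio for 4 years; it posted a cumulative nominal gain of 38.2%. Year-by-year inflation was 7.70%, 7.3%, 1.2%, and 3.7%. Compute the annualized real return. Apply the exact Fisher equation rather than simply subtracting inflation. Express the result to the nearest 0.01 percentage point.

Cumulative inflation factor: 1.0770 × 1.073 × 1.012 × 1.037 ≈ 1.21276.
Nominal growth factor: 1.38200. Real growth factor = 1.38200 / 1.21276 ≈ 1.13955.
Annualized: 1.13955^(1/4) − 1 ≈ 0.03320.

3.32%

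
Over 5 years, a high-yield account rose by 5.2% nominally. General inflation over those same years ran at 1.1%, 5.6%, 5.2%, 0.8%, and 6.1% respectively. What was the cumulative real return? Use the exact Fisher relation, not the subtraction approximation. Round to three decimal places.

Cumulative inflation factor: 1.011 × 1.056 × 1.052 × 1.008 × 1.061 ≈ 1.20118.
Nominal growth factor: 1.05200. Real growth factor = 1.05200 / 1.20118 ≈ 0.87581.
Total real return ≈ -12.4192%.

-12.419%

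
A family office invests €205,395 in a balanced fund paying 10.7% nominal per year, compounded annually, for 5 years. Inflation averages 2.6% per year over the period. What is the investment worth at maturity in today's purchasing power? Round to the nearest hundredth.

€300,324.78

Nominal value at maturity: €205,395 × (1 + 10.7%)^5 ≈ €341,450.67.
Price-level factor over 5 years: (1 + 2.6%)^5 ≈ 1.1369380568.
Dividing the nominal maturity value by the price-level factor gives the value in today's money.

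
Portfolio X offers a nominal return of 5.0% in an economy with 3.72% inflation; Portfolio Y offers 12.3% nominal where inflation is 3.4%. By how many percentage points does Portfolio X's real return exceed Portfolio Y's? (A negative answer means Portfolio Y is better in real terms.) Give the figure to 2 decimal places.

Portfolio X real return: 1.050/1.0372 − 1 = 1.234%.
Portfolio Y real return: 1.123/1.034 − 1 = 8.607%.
Difference: 1.234 − 8.607 = -7.373 pp.

-7.37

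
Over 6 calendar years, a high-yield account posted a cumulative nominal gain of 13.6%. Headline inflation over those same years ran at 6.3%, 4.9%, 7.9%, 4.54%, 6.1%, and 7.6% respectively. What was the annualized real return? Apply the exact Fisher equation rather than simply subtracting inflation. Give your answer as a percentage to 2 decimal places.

Cumulative inflation factor: 1.063 × 1.049 × 1.079 × 1.0454 × 1.061 × 1.076 ≈ 1.43595.
Nominal growth factor: 1.13600. Real growth factor = 1.13600 / 1.43595 ≈ 0.79111.
Annualized: 0.79111^(1/6) − 1 ≈ -0.03830.

-3.83%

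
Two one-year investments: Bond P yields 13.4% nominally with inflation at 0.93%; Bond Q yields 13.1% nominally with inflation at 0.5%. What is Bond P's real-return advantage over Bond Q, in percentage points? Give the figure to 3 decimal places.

Bond P real return: 1.134/1.0093 − 1 = 12.3551%.
Bond Q real return: 1.131/1.005 − 1 = 12.5373%.
Difference: 12.3551 − 12.5373 = -0.1822 pp.

-0.182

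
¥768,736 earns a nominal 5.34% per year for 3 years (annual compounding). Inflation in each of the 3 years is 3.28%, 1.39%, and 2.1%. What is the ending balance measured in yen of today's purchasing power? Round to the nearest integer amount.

Nominal value at maturity: ¥768,736 × (1 + 5.34%)^3 ≈ ¥898,581.
Price-level factor over 3 years: 1.0328 × 1.0139 × 1.021 ≈ 1.0691461943.
The maturity value deflated by that factor is the answer in today's purchasing power.

¥840,466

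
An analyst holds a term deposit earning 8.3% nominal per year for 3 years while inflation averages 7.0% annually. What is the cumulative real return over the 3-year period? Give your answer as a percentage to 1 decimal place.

The annual real rate is (1+8.3%)/(1+7.0%) − 1 = 1.2150%.
Compounded over 3 years: (1 + 0.012150)^3 − 1 ≈ 0.03689.

3.7%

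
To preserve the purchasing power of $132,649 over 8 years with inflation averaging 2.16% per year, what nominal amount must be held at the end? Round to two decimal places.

Cumulative price-level factor: (1+2.16%)^8 ≈ 1.1864435346.
The nominal amount required is $132,649 scaled up by that factor.

$157,380.55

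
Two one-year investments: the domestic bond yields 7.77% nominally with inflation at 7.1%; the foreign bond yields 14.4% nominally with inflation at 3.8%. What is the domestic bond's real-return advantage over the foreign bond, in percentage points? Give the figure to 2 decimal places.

-9.59

The domestic bond real return: 1.0777/1.071 − 1 = 0.626%.
The foreign bond real return: 1.144/1.038 − 1 = 10.212%.
Difference: 0.626 − 10.212 = -9.586 pp.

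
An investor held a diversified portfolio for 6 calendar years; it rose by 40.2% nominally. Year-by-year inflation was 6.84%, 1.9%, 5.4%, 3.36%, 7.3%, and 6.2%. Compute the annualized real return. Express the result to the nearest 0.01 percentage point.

0.61%

Cumulative inflation factor: 1.0684 × 1.019 × 1.054 × 1.0336 × 1.073 × 1.062 ≈ 1.35153.
Nominal growth factor: 1.40200. Real growth factor = 1.40200 / 1.35153 ≈ 1.03734.
Annualized: 1.03734^(1/6) − 1 ≈ 0.00613.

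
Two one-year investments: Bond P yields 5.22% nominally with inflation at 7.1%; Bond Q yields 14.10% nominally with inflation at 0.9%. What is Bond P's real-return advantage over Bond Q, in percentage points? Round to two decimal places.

-14.84

Bond P real return: 1.0522/1.071 − 1 = -1.755%.
Bond Q real return: 1.1410/1.009 − 1 = 13.082%.
Difference: -1.755 − 13.082 = -14.837 pp.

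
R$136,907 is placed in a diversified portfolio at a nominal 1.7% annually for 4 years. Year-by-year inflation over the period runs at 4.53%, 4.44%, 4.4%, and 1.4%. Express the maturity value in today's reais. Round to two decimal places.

Nominal value at maturity: R$136,907 × (1 + 1.7%)^4 ≈ R$146,456.77.
Price-level factor over 4 years: 1.0453 × 1.0444 × 1.044 × 1.014 ≈ 1.1557030707.
The maturity value deflated by that factor is the answer in today's purchasing power.

R$126,725.26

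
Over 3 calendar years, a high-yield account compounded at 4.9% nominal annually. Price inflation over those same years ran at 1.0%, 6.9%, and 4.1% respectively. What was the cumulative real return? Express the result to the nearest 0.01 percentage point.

2.70%

Cumulative inflation factor: 1.010 × 1.069 × 1.041 ≈ 1.12396.
Nominal growth factor: 1.15432. Real growth factor = 1.15432 / 1.12396 ≈ 1.02701.
Total real return ≈ 2.7015%.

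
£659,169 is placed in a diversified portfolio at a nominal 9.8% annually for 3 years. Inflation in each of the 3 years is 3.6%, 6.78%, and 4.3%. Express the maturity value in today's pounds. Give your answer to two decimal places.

£756,257.71

Nominal value at maturity: £659,169 × (1 + 9.8%)^3 ≈ £872,577.07.
Price-level factor over 3 years: 1.036 × 1.0678 × 1.043 = 1.1538091544.
The maturity value deflated by that factor is the answer in today's purchasing power.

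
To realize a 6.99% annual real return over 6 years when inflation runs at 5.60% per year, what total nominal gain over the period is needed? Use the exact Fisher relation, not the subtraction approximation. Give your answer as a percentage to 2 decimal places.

Required annual nominal rate: (1+6.99%)(1+5.60%) − 1 = 12.98144%.
Cumulative over 6 years: (1 + 0.1298144)^6 − 1 ≈ 1.07990.

107.99%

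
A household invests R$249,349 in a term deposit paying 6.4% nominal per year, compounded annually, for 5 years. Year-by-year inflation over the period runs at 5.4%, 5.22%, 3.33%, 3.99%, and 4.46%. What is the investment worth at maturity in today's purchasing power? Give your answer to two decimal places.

Nominal value at maturity: R$249,349 × (1 + 6.4%)^5 ≈ R$340,028.85.
Price-level factor over 5 years: 1.054 × 1.0522 × 1.0333 × 1.0399 × 1.0446 ≈ 1.2448210895.
Dividing the nominal maturity value by the price-level factor gives the value in today's money.

R$273,154.80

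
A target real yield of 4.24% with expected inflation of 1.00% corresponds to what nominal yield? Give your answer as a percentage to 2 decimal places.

5.28%

By the Fisher equation, 1 + r_nom = (1 + 4.24%)(1 + 1.00%) = 1.0424 × 1.0100 = 1.052824.
So r_nom = 5.2824%.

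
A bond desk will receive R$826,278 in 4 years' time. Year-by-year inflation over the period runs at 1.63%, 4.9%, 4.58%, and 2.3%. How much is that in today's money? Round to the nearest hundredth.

Price-level factor over 4 years: 1.0163 × 1.049 × 1.0458 × 1.023 ≈ 1.1405693189.
Purchasing power today: R$826,278 divided by that factor.

R$724,443.47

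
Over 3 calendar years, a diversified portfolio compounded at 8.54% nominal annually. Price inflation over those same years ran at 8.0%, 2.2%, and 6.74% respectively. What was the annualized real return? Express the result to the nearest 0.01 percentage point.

2.77%

Cumulative inflation factor: 1.080 × 1.022 × 1.0674 ≈ 1.17815.
Nominal growth factor: 1.27870. Real growth factor = 1.27870 / 1.17815 ≈ 1.08534.
Annualized: 1.08534^(1/3) − 1 ≈ 0.02768.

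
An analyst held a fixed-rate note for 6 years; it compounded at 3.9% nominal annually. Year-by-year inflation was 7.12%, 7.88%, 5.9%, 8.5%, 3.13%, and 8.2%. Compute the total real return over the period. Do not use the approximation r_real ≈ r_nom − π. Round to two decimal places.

-15.09%

Cumulative inflation factor: 1.0712 × 1.0788 × 1.059 × 1.085 × 1.0313 × 1.082 ≈ 1.48166.
Nominal growth factor: 1.25804. Real growth factor = 1.25804 / 1.48166 ≈ 0.84907.
Total real return ≈ -15.0929%.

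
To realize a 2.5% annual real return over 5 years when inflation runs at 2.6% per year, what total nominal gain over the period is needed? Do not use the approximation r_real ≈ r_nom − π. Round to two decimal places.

28.63%

Required annual nominal rate: (1+2.5%)(1+2.6%) − 1 = 5.165%.
Cumulative over 5 years: (1 + 0.05165)^5 − 1 ≈ 0.28634.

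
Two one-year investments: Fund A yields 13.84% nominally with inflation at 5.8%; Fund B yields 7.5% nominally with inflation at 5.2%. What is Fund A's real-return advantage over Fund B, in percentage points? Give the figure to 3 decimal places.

Fund A real return: 1.1384/1.058 − 1 = 7.5992%.
Fund B real return: 1.075/1.052 − 1 = 2.1863%.
Difference: 7.5992 − 2.1863 = 5.4129 pp.

5.413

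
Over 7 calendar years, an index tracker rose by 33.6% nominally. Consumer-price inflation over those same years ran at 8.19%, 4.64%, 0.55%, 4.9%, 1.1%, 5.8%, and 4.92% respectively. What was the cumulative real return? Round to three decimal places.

-0.306%

Cumulative inflation factor: 1.0819 × 1.0464 × 1.0055 × 1.049 × 1.011 × 1.058 × 1.0492 ≈ 1.34010.
Nominal growth factor: 1.33600. Real growth factor = 1.33600 / 1.34010 ≈ 0.99694.
Total real return ≈ -0.3060%.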